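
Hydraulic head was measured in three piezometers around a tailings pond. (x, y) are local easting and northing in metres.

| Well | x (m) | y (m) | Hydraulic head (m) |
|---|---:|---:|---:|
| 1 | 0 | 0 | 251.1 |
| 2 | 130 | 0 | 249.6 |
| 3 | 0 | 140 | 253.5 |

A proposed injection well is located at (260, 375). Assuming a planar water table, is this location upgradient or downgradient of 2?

upgradient

∂h/∂x = (249.6 − 251.1) / (130 − 0) = -0.01154
∂h/∂y = (253.5 − 251.1) / (140 − 0) = +0.01714
Head at (260, 375) = 251.1 + (-0.01154)·(260) + (+0.01714)·(375) = 254.53 m.
That is higher than the 249.6 m at 2, so the point is upgradient.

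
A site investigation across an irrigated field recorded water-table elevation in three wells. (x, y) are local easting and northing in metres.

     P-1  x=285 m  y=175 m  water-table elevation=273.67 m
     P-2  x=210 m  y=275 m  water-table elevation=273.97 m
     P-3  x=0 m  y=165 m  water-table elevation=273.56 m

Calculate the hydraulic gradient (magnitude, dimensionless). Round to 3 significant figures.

0.00322

Taking P-1 as reference: P-2−P-1 = (-75, 100, +0.30); P-3−P-1 = (-285, -10, -0.11).
Determinant of the coordinate differences = (-75)·(-10) − (-285)·100 = 29250.
∂h/∂x = [(+0.30)·(-10) − (-0.11)·100] / 29250 = +0.0002735
∂h/∂y = [(-75)·(-0.11) − (-285)·(+0.30)] / 29250 = +0.003205
|∇h| = √(0.0002735² + 0.003205²) = 0.003217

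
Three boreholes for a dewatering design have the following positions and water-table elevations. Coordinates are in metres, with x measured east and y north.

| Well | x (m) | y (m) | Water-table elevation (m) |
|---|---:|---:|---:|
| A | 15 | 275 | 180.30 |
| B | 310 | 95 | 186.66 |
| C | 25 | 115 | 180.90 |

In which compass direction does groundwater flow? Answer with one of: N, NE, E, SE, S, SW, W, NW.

With h = a·x + b·y + c and A as origin, the differences give:
  295·a + (-180)·b = +6.36
  10·a + (-160)·b = +0.60
Eliminate b (×(-160) and ×(-180), subtract): -45400·a = -909.600 → a = ∂h/∂x = +0.02004
Back-substitute: b = ∂h/∂y = -0.002498.
Flow = −∇h = (-0.02004 east, +0.002498 north), which points west.

W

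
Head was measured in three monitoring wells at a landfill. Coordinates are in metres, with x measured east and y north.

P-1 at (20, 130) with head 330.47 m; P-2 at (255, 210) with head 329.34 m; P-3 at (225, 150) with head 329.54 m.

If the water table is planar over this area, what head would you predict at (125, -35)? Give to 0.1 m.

330.2 m

With h = a·x + b·y + c and P-1 as origin, the differences give:
  235·a + 80·b = -1.13
  205·a + 20·b = -0.93
Eliminate b (×20 and ×80, subtract): -11700·a = 51.800 → a = ∂h/∂x = -0.004427
Back-substitute: b = ∂h/∂y = -0.001120.
h(125, -35) = 330.47 + (-0.004427)·(105) + (-0.001120)·(-165) = 330.47 -0.465 +0.185 = 330.190 m.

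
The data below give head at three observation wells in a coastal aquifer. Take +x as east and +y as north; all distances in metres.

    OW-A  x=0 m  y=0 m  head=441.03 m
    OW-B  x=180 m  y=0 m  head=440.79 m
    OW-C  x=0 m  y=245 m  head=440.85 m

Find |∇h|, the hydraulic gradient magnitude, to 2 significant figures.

0.0015

∂h/∂x = (440.79 − 441.03) / (180 − 0) = -0.001333
∂h/∂y = (440.85 − 441.03) / (245 − 0) = -0.0007347
|∇h| = √(-0.001333² + -0.0007347²) = 0.001522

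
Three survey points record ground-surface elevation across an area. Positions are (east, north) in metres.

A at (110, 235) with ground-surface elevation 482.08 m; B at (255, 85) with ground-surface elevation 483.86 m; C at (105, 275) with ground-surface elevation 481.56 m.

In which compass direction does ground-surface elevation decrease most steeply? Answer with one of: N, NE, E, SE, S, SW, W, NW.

N

Taking A as reference: B−A = (145, -150, +1.78); C−A = (-5, 40, -0.52).
Determinant of the coordinate differences = 145·40 − (-5)·(-150) = 5050.
∂z/∂x = [(+1.78)·40 − (-0.52)·(-150)] / 5050 = -0.001347
∂z/∂y = [145·(-0.52) − (-5)·(+1.78)] / 5050 = -0.01317
Steepest decrease is along −∇f = (+0.001347 E, +0.01317 N) → north.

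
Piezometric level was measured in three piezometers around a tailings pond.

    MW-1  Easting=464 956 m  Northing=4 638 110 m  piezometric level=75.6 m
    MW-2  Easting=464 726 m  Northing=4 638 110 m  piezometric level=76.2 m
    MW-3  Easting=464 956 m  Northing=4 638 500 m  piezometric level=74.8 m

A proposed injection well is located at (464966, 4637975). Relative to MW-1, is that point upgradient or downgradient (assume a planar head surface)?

∂h/∂x = (76.2 − 75.6) / (464726 − 464956) = -0.002609
∂h/∂y = (74.8 − 75.6) / (4638500 − 4638110) = -0.002051
Head at (464966, 4637975) = 75.6 + (-0.002609)·(10) + (-0.002051)·(-135) = 75.85 m.
That is higher than the 75.6 m at MW-1, so the point is upgradient.

upgradient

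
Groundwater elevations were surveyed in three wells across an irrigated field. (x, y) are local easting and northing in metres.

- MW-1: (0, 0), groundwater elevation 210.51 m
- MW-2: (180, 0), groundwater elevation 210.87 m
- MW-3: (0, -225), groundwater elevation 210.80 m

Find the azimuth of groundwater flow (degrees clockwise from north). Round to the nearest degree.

303°

∂h/∂x = (210.87 − 210.51) / (180 − 0) = +0.002000
∂h/∂y = (210.80 − 210.51) / (-225 − 0) = -0.001289
Flow direction (−∇h) has components (-0.002000 E, +0.001289 N).
Azimuth = atan2(E, N) = atan2(-0.002000, +0.001289) = 302.8° ≈ 303°.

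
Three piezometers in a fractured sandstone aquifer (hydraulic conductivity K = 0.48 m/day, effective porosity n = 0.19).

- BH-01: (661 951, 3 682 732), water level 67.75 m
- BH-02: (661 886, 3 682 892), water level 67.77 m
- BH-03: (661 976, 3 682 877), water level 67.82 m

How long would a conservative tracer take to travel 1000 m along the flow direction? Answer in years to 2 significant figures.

With h = a·x + b·y + c and BH-01 as origin, the differences give:
  (-65)·a + 160·b = +0.02
  25·a + 145·b = +0.07
Eliminate b (×145 and ×160, subtract): -13425·a = -8.300 → a = ∂h/∂x = +0.0006182
Back-substitute: b = ∂h/∂y = +0.0003762.
|∇h| = √(0.0006182² + 0.0003762²) = 0.0007237
Seepage velocity v = K·i/n = 0.48 × 0.0007237 / 0.19 = 0.001828 m/day.
t = 1000 / 0.001828 = 5.47e+05 days = 1.5e+03 years.

1500 years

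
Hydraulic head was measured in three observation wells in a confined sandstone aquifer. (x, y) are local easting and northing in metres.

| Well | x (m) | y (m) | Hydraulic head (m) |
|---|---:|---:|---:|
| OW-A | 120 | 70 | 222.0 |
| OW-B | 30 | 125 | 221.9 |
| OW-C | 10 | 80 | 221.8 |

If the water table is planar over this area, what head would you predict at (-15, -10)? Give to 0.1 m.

221.6 m

Differences from OW-A: to OW-B (Δx, Δy, Δh) = (-90, 55, -0.1); to OW-C = (-110, 10, -0.2).
Solve a·Δx + b·Δy = Δh: det = (-90)·10 − (-110)·55 = 5150.
∂h/∂x = [(-0.1)·10 − (-0.2)·55] / 5150 = +0.001942
∂h/∂y = [(-90)·(-0.2) − (-110)·(-0.1)] / 5150 = +0.001359
h(-15, -10) = 222.0 + (+0.001942)·(-135) + (+0.001359)·(-80) = 222.0 -0.262 -0.109 = 221.629 m.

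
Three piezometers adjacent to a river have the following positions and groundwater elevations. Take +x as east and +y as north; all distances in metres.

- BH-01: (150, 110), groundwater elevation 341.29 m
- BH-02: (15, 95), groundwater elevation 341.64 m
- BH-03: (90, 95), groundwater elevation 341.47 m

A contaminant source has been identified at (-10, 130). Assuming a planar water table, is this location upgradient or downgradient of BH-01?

upgradient

With h = a·x + b·y + c and BH-01 as origin, the differences give:
  (-135)·a + (-15)·b = +0.35
  (-60)·a + (-15)·b = +0.18
Eliminate b (×(-15) and ×(-15), subtract): 1125·a = -2.550 → a = ∂h/∂x = -0.002267
Back-substitute: b = ∂h/∂y = -0.002933.
Head at (-10, 130) = 341.29 + (-0.002267)·(-160) + (-0.002933)·(20) = 341.59 m.
That is higher than the 341.29 m at BH-01, so the point is upgradient.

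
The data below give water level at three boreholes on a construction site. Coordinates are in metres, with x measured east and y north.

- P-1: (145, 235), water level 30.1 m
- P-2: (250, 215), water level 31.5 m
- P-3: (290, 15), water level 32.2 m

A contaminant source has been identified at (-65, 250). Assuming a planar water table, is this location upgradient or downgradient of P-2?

With h = a·x + b·y + c and P-1 as origin, the differences give:
  105·a + (-20)·b = +1.4
  145·a + (-220)·b = +2.1
Eliminate b (×(-220) and ×(-20), subtract): -20200·a = -266.00 → a = ∂h/∂x = +0.01317
Back-substitute: b = ∂h/∂y = -0.0008663.
Head at (-65, 250) = 30.1 + (+0.01317)·(-210) + (-0.0008663)·(15) = 27.32 m.
That is lower than the 31.5 m at P-2, so the point is downgradient.

downgradient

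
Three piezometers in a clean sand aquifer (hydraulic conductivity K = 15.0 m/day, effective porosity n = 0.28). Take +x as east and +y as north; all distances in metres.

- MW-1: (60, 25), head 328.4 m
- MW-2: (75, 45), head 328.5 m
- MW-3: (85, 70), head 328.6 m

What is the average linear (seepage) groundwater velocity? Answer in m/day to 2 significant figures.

Three-point gradient (reference MW-1): Δ to MW-2 = (15, 20, +0.1), Δ to MW-3 = (25, 45, +0.2).
∂h/∂x = +0.002857, ∂h/∂y = +0.002857 (det = 175).
|∇h| = √(0.002857² + 0.002857²) = 0.00404
Seepage velocity v = K·i/n = 15.0 × 0.00404 / 0.28 = 0.2164 m/day.

0.22 m/day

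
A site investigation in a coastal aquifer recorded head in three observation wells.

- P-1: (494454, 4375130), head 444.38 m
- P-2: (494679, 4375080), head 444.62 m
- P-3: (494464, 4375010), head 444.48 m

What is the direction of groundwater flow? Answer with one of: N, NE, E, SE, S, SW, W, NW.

NW

Differences from P-1: to P-2 (Δx, Δy, Δh) = (225, -50, +0.24); to P-3 = (10, -120, +0.10).
Determinant of the coordinate differences = 225·(-120) − 10·(-50) = -26500.
∂h/∂x = [(+0.24)·(-120) − (+0.10)·(-50)] / -26500 = +0.0008981
∂h/∂y = [225·(+0.10) − 10·(+0.24)] / -26500 = -0.0007585
Flow = −∇h = (-0.0008981 east, +0.0007585 north), which points northwest.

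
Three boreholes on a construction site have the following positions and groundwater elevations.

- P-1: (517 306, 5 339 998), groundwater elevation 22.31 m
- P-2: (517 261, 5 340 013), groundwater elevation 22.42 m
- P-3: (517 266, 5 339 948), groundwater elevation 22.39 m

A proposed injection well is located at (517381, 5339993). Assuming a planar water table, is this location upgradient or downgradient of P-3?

downgradient

With h = a·x + b·y + c and P-1 as origin, the differences give:
  (-45)·a + 15·b = +0.11
  (-40)·a + (-50)·b = +0.08
Eliminate b (×(-50) and ×15, subtract): 2850·a = -6.700 → a = ∂h/∂x = -0.002351
Back-substitute: b = ∂h/∂y = +0.0002807.
Head at (517381, 5339993) = 22.31 + (-0.002351)·(75) + (+0.0002807)·(-5) = 22.13 m.
That is lower than the 22.39 m at P-3, so the point is downgradient.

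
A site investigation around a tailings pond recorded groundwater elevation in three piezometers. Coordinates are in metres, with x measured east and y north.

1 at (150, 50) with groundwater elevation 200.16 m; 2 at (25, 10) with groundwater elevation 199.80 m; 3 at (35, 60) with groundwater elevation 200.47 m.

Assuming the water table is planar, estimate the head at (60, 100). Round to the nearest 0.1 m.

201.0 m

With h = a·x + b·y + c and 1 as origin, the differences give:
  (-125)·a + (-40)·b = -0.36
  (-115)·a + 10·b = +0.31
Eliminate b (×10 and ×(-40), subtract): -5850·a = 8.800 → a = ∂h/∂x = -0.001504
Back-substitute: b = ∂h/∂y = +0.01370.
h(60, 100) = 200.16 + (-0.001504)·(-90) + (+0.01370)·(50) = 200.16 +0.135 +0.685 = 200.980 m.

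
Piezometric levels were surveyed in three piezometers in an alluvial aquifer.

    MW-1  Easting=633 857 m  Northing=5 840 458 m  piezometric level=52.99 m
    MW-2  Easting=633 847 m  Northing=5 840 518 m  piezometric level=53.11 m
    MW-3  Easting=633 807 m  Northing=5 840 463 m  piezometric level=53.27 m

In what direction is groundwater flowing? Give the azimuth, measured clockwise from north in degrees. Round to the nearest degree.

101°

With h = a·x + b·y + c and MW-1 as origin, the differences give:
  (-10)·a + 60·b = +0.12
  (-50)·a + 5·b = +0.28
Eliminate b (×5 and ×60, subtract): 2950·a = -16.200 → a = ∂h/∂x = -0.005492
Back-substitute: b = ∂h/∂y = +0.001085.
Flow direction (−∇h) has components (+0.005492 E, -0.001085 N).
Azimuth = atan2(E, N) = atan2(+0.005492, -0.001085) = 101.2° ≈ 101°.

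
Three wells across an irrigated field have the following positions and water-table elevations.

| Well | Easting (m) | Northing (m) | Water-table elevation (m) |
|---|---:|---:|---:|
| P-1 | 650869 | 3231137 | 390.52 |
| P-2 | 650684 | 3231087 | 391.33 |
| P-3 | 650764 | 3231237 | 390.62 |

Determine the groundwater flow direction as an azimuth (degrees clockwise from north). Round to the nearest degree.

Three-point gradient (reference P-1): Δ to P-2 = (-185, -50, +0.81), Δ to P-3 = (-105, 100, +0.10).
∂h/∂x = -0.003621, ∂h/∂y = -0.002802 (det = -23750).
Flow direction (−∇h) has components (+0.003621 E, +0.002802 N).
Azimuth = atan2(E, N) = atan2(+0.003621, +0.002802) = 52.3° ≈ 052°.

052°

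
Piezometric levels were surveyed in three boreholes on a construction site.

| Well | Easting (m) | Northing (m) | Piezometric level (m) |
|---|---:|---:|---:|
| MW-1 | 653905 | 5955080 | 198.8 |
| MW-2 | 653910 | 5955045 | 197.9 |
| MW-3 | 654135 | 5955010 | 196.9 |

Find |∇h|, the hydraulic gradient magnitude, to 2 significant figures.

Taking MW-1 as reference: MW-2−MW-1 = (5, -35, -0.9); MW-3−MW-1 = (230, -70, -1.9).
Solve a·Δx + b·Δy = Δh: det = 5·(-70) − 230·(-35) = 7700.
∂h/∂x = [(-0.9)·(-70) − (-1.9)·(-35)] / 7700 = -0.0004545
∂h/∂y = [5·(-1.9) − 230·(-0.9)] / 7700 = +0.02565
|∇h| = √(-0.0004545² + 0.02565²) = 0.02565

0.026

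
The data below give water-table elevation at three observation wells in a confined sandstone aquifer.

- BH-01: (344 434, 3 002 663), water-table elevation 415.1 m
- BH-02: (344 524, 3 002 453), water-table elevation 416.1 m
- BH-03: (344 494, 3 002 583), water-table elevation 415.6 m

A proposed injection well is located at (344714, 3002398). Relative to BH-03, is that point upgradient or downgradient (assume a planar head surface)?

upgradient

Differences from BH-01: to BH-02 (Δx, Δy, Δh) = (90, -210, +1.0); to BH-03 = (60, -80, +0.5).
Solve a·Δx + b·Δy = Δh: det = 90·(-80) − 60·(-210) = 5400.
∂h/∂x = [(+1.0)·(-80) − (+0.5)·(-210)] / 5400 = +0.004630
∂h/∂y = [90·(+0.5) − 60·(+1.0)] / 5400 = -0.002778
Head at (344714, 3002398) = 415.1 + (+0.004630)·(280) + (-0.002778)·(-265) = 417.13 m.
That is higher than the 415.6 m at BH-03, so the point is upgradient.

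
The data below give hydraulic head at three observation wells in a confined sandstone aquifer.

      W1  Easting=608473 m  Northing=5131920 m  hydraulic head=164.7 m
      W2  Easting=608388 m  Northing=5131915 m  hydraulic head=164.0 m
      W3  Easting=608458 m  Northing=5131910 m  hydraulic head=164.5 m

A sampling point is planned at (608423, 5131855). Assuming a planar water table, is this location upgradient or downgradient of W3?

Taking W1 as reference: W2−W1 = (-85, -5, -0.7); W3−W1 = (-15, -10, -0.2).
Determinant of the coordinate differences = (-85)·(-10) − (-15)·(-5) = 775.
∂h/∂x = [(-0.7)·(-10) − (-0.2)·(-5)] / 775 = +0.007742
∂h/∂y = [(-85)·(-0.2) − (-15)·(-0.7)] / 775 = +0.008387
Head at (608423, 5131855) = 164.7 + (+0.007742)·(-50) + (+0.008387)·(-65) = 163.77 m.
That is lower than the 164.5 m at W3, so the point is downgradient.

downgradient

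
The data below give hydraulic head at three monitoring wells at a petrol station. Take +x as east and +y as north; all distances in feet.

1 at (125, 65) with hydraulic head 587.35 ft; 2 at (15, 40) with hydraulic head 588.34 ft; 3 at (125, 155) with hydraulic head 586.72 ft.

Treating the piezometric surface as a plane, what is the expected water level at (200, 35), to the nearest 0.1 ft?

Taking 1 as reference: 2−1 = (-110, -25, +0.99); 3−1 = (0, 90, -0.63).
Solve a·Δx + b·Δy = Δh: det = (-110)·90 − 0·(-25) = -9900.
∂h/∂x = [(+0.99)·90 − (-0.63)·(-25)] / -9900 = -0.007409
∂h/∂y = [(-110)·(-0.63) − 0·(+0.99)] / -9900 = -0.007000
h(200, 35) = 587.35 + (-0.007409)·(75) + (-0.007000)·(-30) = 587.35 -0.556 +0.210 = 587.004 ft.

587.0 ft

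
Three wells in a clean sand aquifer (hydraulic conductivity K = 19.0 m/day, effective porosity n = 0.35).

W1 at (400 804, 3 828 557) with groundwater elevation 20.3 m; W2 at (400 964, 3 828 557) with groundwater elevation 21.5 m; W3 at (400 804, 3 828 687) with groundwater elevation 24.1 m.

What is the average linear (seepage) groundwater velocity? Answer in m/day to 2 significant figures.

1.6 m/day

∂h/∂x = (21.5 − 20.3) / (400964 − 400804) = +0.007500
∂h/∂y = (24.1 − 20.3) / (3828687 − 3828557) = +0.02923
|∇h| = √(0.007500² + 0.02923²) = 0.03018
Seepage velocity v = K·i/n = 19.0 × 0.03018 / 0.35 = 1.638 m/day.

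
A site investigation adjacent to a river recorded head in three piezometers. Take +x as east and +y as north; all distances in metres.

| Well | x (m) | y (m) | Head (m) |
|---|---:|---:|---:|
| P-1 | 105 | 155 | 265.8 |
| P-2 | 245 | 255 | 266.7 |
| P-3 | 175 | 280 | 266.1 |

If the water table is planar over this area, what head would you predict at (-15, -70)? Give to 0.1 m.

Differences from P-1: to P-2 (Δx, Δy, Δh) = (140, 100, +0.9); to P-3 = (70, 125, +0.3).
Solve a·Δx + b·Δy = Δh: det = 140·125 − 70·100 = 10500.
∂h/∂x = [(+0.9)·125 − (+0.3)·100] / 10500 = +0.007857
∂h/∂y = [140·(+0.3) − 70·(+0.9)] / 10500 = -0.002000
h(-15, -70) = 265.8 + (+0.007857)·(-120) + (-0.002000)·(-225) = 265.8 -0.943 +0.450 = 265.307 m.

265.3 m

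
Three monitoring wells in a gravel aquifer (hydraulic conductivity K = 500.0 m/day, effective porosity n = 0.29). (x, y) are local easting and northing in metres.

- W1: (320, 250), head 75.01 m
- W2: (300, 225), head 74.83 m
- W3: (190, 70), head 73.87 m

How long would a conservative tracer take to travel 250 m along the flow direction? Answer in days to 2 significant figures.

13 days

Differences from W1: to W2 (Δx, Δy, Δh) = (-20, -25, -0.18); to W3 = (-130, -180, -1.14).
Determinant of the coordinate differences = (-20)·(-180) − (-130)·(-25) = 350.
∂h/∂x = [(-0.18)·(-180) − (-1.14)·(-25)] / 350 = +0.01114
∂h/∂y = [(-20)·(-1.14) − (-130)·(-0.18)] / 350 = -0.001714
|∇h| = √(0.01114² + -0.001714²) = 0.01127
Seepage velocity v = K·i/n = 500.0 × 0.01127 / 0.29 = 19.43 m/day.
t = 250 / 19.43 = 12.87 days.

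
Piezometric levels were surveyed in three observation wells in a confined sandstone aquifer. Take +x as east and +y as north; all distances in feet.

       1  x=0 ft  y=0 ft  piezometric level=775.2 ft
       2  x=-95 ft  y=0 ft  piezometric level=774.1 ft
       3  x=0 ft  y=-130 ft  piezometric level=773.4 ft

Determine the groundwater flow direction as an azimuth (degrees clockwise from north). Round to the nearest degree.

∂h/∂x = (774.1 − 775.2) / (-95 − 0) = +0.01158
∂h/∂y = (773.4 − 775.2) / (-130 − 0) = +0.01385
Flow direction (−∇h) has components (-0.01158 E, -0.01385 N).
Azimuth = atan2(E, N) = atan2(-0.01158, -0.01385) = 219.9° ≈ 220°.

220°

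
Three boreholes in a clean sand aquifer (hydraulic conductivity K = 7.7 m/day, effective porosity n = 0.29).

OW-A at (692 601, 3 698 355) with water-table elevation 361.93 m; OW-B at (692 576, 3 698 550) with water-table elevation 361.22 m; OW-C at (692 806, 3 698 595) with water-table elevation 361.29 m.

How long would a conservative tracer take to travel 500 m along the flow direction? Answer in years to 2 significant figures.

14 years

Three-point gradient (reference OW-A): Δ to OW-B = (-25, 195, -0.71), Δ to OW-C = (205, 240, -0.64).
∂h/∂x = +0.0009918, ∂h/∂y = -0.003514 (det = -45975).
|∇h| = √(0.0009918² + -0.003514²) = 0.003651
Seepage velocity v = K·i/n = 7.7 × 0.003651 / 0.29 = 0.09694 m/day.
t = 500 / 0.09694 = 5158 days = 14.1 years.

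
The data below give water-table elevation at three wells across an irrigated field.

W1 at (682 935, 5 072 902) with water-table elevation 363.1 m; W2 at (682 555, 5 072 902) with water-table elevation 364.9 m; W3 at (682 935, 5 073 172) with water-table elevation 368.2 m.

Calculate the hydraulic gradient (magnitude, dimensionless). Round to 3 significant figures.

0.0195

∂h/∂x = (364.9 − 363.1) / (682555 − 682935) = -0.004737
∂h/∂y = (368.2 − 363.1) / (5073172 − 5072902) = +0.01889
|∇h| = √(-0.004737² + 0.01889²) = 0.01947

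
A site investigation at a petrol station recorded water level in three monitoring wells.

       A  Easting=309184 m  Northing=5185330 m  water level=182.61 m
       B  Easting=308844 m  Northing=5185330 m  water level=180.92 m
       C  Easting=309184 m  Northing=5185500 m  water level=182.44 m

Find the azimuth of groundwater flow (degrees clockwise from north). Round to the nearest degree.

∂h/∂x = (180.92 − 182.61) / (308844 − 309184) = +0.004971
∂h/∂y = (182.44 − 182.61) / (5185500 − 5185330) = -0.001000
Flow direction (−∇h) has components (-0.004971 E, +0.001000 N).
Azimuth = atan2(E, N) = atan2(-0.004971, +0.001000) = 281.4° ≈ 281°.

281°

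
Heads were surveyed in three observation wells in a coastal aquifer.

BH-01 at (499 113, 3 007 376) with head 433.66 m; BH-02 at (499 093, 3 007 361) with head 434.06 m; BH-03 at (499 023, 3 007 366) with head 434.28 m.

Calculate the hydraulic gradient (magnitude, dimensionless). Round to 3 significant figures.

Taking BH-01 as reference: BH-02−BH-01 = (-20, -15, +0.40); BH-03−BH-01 = (-90, -10, +0.62).
Solve a·Δx + b·Δy = Δh: det = (-20)·(-10) − (-90)·(-15) = -1150.
∂h/∂x = [(+0.40)·(-10) − (+0.62)·(-15)] / -1150 = -0.004609
∂h/∂y = [(-20)·(+0.62) − (-90)·(+0.40)] / -1150 = -0.02052
|∇h| = √(-0.004609² + -0.02052²) = 0.02103

0.0210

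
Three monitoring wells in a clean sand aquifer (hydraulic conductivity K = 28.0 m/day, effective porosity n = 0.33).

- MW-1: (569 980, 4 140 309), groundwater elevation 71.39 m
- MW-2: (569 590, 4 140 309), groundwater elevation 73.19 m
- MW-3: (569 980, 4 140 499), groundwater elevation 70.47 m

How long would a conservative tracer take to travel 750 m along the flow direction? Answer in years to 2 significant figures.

∂h/∂x = (73.19 − 71.39) / (569590 − 569980) = -0.004615
∂h/∂y = (70.47 − 71.39) / (4140499 − 4140309) = -0.004842
|∇h| = √(-0.004615² + -0.004842²) = 0.006689
Seepage velocity v = K·i/n = 28.0 × 0.006689 / 0.33 = 0.5676 m/day.
t = 750 / 0.5676 = 1321 days = 3.62 years.

3.6 years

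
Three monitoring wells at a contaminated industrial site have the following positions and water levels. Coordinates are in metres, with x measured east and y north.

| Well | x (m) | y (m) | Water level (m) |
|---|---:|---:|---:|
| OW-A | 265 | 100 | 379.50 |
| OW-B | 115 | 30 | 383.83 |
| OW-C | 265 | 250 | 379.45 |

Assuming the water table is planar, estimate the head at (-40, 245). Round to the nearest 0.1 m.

388.2 m

Taking OW-A as reference: OW-B−OW-A = (-150, -70, +4.33); OW-C−OW-A = (0, 150, -0.05).
Solve a·Δx + b·Δy = Δh: det = (-150)·150 − 0·(-70) = -22500.
∂h/∂x = [(+4.33)·150 − (-0.05)·(-70)] / -22500 = -0.02871
∂h/∂y = [(-150)·(-0.05) − 0·(+4.33)] / -22500 = -0.0003333
h(-40, 245) = 379.50 + (-0.02871)·(-305) + (-0.0003333)·(145) = 379.50 +8.757 -0.048 = 388.209 m.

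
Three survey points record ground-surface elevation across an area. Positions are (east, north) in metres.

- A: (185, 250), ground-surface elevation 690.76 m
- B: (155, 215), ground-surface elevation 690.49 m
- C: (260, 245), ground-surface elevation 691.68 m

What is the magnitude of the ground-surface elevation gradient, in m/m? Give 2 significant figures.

0.012 m/m

With z = a·x + b·y + c and A as origin, the differences give:
  (-30)·a + (-35)·b = -0.27
  75·a + (-5)·b = +0.92
Eliminate b (×(-5) and ×(-35), subtract): 2775·a = 33.550 → a = ∂z/∂x = +0.01209
Back-substitute: b = ∂z/∂y = -0.002649.
|∇f| = √(0.01209² + -0.002649²) = 0.01238 m/m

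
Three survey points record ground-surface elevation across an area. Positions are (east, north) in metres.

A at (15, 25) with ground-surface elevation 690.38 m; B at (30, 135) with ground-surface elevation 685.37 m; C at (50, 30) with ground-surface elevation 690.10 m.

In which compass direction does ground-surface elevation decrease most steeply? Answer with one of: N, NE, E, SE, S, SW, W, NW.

N

Differences from A: to B (Δx, Δy, Δh) = (15, 110, -5.01); to C = (35, 5, -0.28).
Solve a·Δx + b·Δy = Δz: det = 15·5 − 35·110 = -3775.
∂z/∂x = [(-5.01)·5 − (-0.28)·110] / -3775 = -0.001523
∂z/∂y = [15·(-0.28) − 35·(-5.01)] / -3775 = -0.04534
Steepest decrease is along −∇f = (+0.001523 E, +0.04534 N) → north.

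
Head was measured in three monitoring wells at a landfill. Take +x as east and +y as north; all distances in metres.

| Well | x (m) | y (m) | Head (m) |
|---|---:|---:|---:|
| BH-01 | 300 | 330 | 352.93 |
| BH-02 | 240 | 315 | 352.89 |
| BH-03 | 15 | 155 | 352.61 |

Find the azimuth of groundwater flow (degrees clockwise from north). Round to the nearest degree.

196°

Three-point gradient (reference BH-01): Δ to BH-02 = (-60, -15, -0.04), Δ to BH-03 = (-285, -175, -0.32).
∂h/∂x = +0.0003534, ∂h/∂y = +0.001253 (det = 6225).
Flow direction (−∇h) has components (-0.0003534 E, -0.001253 N).
Azimuth = atan2(E, N) = atan2(-0.0003534, -0.001253) = 195.8° ≈ 196°.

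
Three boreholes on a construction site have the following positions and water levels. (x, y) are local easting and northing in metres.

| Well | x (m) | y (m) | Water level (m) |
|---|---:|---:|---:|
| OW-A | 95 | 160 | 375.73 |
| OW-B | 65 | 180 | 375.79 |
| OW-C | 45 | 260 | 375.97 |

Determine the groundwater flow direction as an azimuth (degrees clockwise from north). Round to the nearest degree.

With h = a·x + b·y + c and OW-A as origin, the differences give:
  (-30)·a + 20·b = +0.06
  (-50)·a + 100·b = +0.24
Eliminate b (×100 and ×20, subtract): -2000·a = 1.200 → a = ∂h/∂x = -0.0006000
Back-substitute: b = ∂h/∂y = +0.002100.
Flow direction (−∇h) has components (+0.0006000 E, -0.002100 N).
Azimuth = atan2(E, N) = atan2(+0.0006000, -0.002100) = 164.1° ≈ 164°.

164°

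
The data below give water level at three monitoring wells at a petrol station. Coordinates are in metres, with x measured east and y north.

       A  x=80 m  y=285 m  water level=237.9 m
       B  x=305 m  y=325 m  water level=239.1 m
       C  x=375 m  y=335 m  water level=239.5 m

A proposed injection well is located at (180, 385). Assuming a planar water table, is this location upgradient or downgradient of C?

Differences from A: to B (Δx, Δy, Δh) = (225, 40, +1.2); to C = (295, 50, +1.6).
Determinant of the coordinate differences = 225·50 − 295·40 = -550.
∂h/∂x = [(+1.2)·50 − (+1.6)·40] / -550 = +0.007273
∂h/∂y = [225·(+1.6) − 295·(+1.2)] / -550 = -0.01091
Head at (180, 385) = 237.9 + (+0.007273)·(100) + (-0.01091)·(100) = 237.54 m.
That is lower than the 239.5 m at C, so the point is downgradient.

downgradient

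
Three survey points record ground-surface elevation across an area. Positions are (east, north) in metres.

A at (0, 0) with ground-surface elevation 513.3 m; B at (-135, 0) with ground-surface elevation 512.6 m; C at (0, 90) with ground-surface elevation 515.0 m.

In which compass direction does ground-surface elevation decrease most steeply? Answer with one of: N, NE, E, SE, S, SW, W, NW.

S

∂z/∂x = (512.6 − 513.3) / (-135 − 0) = +0.005185
∂z/∂y = (515.0 − 513.3) / (90 − 0) = +0.01889
Steepest decrease is along −∇f = (-0.005185 E, -0.01889 N) → south.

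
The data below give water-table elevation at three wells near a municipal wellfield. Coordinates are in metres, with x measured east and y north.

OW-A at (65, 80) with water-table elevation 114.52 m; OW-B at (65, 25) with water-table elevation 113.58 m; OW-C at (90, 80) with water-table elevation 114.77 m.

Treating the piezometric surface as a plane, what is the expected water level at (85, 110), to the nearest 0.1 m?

With h = a·x + b·y + c and OW-A as origin, the differences give:
  0·a + (-55)·b = -0.94
  25·a + 0·b = +0.25
Eliminate b (×0 and ×(-55), subtract): 1375·a = 13.750 → a = ∂h/∂x = +0.01000
Back-substitute: b = ∂h/∂y = +0.01709.
h(85, 110) = 114.52 + (+0.01000)·(20) + (+0.01709)·(30) = 114.52 +0.200 +0.513 = 115.233 m.

115.2 m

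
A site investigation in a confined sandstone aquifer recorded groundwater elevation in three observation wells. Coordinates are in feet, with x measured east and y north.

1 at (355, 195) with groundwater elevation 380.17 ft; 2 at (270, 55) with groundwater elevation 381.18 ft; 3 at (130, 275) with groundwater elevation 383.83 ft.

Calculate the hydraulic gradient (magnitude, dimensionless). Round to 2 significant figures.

0.016

Taking 1 as reference: 2−1 = (-85, -140, +1.01); 3−1 = (-225, 80, +3.66).
Determinant of the coordinate differences = (-85)·80 − (-225)·(-140) = -38300.
∂h/∂x = [(+1.01)·80 − (+3.66)·(-140)] / -38300 = -0.01549
∂h/∂y = [(-85)·(+3.66) − (-225)·(+1.01)] / -38300 = +0.002189
|∇h| = √(-0.01549² + 0.002189²) = 0.01564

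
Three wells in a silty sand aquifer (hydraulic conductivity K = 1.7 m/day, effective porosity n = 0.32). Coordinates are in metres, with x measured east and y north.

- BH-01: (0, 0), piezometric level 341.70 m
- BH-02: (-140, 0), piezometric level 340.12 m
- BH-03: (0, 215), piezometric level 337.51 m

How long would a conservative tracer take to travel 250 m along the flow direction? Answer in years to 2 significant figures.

5.7 years

∂h/∂x = (340.12 − 341.70) / (-140 − 0) = +0.01129
∂h/∂y = (337.51 − 341.70) / (215 − 0) = -0.01949
|∇h| = √(0.01129² + -0.01949²) = 0.02252
Seepage velocity v = K·i/n = 1.7 × 0.02252 / 0.32 = 0.1196 m/day.
t = 250 / 0.1196 = 2090 days = 5.72 years.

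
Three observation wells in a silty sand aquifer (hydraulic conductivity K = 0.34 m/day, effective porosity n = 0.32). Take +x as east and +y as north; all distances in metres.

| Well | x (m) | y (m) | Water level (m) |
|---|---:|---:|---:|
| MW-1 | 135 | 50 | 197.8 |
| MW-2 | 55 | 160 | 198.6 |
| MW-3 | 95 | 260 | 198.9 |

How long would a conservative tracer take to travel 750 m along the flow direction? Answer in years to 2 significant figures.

Taking MW-1 as reference: MW-2−MW-1 = (-80, 110, +0.8); MW-3−MW-1 = (-40, 210, +1.1).
Solve a·Δx + b·Δy = Δh: det = (-80)·210 − (-40)·110 = -12400.
∂h/∂x = [(+0.8)·210 − (+1.1)·110] / -12400 = -0.003790
∂h/∂y = [(-80)·(+1.1) − (-40)·(+0.8)] / -12400 = +0.004516
|∇h| = √(-0.003790² + 0.004516²) = 0.005896
Seepage velocity v = K·i/n = 0.34 × 0.005896 / 0.32 = 0.006265 m/day.
t = 750 / 0.006265 = 1.197e+05 days = 328 years.

330 years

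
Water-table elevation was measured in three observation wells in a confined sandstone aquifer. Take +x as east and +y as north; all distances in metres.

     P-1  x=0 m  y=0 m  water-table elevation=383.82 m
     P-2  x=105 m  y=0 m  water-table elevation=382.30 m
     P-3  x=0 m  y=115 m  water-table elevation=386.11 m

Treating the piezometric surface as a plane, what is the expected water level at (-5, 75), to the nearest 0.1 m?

∂h/∂x = (382.30 − 383.82) / (105 − 0) = -0.01448
∂h/∂y = (386.11 − 383.82) / (115 − 0) = +0.01991
h(-5, 75) = 383.82 + (-0.01448)·(-5) + (+0.01991)·(75) = 383.82 +0.072 +1.493 = 385.386 m.

385.4 m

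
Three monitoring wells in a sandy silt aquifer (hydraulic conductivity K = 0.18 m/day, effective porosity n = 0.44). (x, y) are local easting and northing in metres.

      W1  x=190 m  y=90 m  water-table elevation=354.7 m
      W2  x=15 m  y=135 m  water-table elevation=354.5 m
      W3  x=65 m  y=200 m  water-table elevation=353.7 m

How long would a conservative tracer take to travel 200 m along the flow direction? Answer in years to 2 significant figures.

Taking W1 as reference: W2−W1 = (-175, 45, -0.2); W3−W1 = (-125, 110, -1.0).
Solve a·Δx + b·Δy = Δh: det = (-175)·110 − (-125)·45 = -13625.
∂h/∂x = [(-0.2)·110 − (-1.0)·45] / -13625 = -0.001688
∂h/∂y = [(-175)·(-1.0) − (-125)·(-0.2)] / -13625 = -0.01101
|∇h| = √(-0.001688² + -0.01101²) = 0.01114
Seepage velocity v = K·i/n = 0.18 × 0.01114 / 0.44 = 0.004557 m/day.
t = 200 / 0.004557 = 4.389e+04 days = 120 years.

120 years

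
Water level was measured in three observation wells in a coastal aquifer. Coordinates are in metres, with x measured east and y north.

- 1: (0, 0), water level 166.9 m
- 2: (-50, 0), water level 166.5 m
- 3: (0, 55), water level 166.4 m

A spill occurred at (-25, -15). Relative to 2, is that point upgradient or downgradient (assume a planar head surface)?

upgradient

∂h/∂x = (166.5 − 166.9) / (-50 − 0) = +0.008000
∂h/∂y = (166.4 − 166.9) / (55 − 0) = -0.009091
Head at (-25, -15) = 166.9 + (+0.008000)·(-25) + (-0.009091)·(-15) = 166.84 m.
That is higher than the 166.5 m at 2, so the point is upgradient.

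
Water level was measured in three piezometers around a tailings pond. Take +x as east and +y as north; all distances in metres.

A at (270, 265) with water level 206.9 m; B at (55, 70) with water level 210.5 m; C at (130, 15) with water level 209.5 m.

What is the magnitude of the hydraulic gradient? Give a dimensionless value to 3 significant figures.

Differences from A: to B (Δx, Δy, Δh) = (-215, -195, +3.6); to C = (-140, -250, +2.6).
Determinant of the coordinate differences = (-215)·(-250) − (-140)·(-195) = 26450.
∂h/∂x = [(+3.6)·(-250) − (+2.6)·(-195)] / 26450 = -0.01486
∂h/∂y = [(-215)·(+2.6) − (-140)·(+3.6)] / 26450 = -0.002079
|∇h| = √(-0.01486² + -0.002079²) = 0.015

0.0150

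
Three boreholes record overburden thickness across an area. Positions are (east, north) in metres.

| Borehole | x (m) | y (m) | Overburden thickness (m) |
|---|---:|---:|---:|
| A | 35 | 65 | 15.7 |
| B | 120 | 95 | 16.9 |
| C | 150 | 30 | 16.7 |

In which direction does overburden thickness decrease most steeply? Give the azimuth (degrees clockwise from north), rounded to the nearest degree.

Three-point gradient (reference A): Δ to B = (85, 30, +1.2), Δ to C = (115, -35, +1.0).
∂d/∂x = +0.01121, ∂d/∂y = +0.008249 (det = -6425).
Steepest decrease is along −∇f: components (-0.01121 E, -0.008249 N).
Azimuth = atan2(-0.01121, -0.008249) = 233.6° ≈ 234°.

234°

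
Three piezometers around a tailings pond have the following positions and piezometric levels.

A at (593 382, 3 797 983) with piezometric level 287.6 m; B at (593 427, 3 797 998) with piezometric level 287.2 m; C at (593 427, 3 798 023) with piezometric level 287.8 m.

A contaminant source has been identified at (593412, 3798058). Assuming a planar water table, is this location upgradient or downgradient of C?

Taking A as reference: B−A = (45, 15, -0.4); C−A = (45, 40, +0.2).
Determinant of the coordinate differences = 45·40 − 45·15 = 1125.
∂h/∂x = [(-0.4)·40 − (+0.2)·15] / 1125 = -0.01689
∂h/∂y = [45·(+0.2) − 45·(-0.4)] / 1125 = +0.02400
Head at (593412, 3798058) = 287.6 + (-0.01689)·(30) + (+0.02400)·(75) = 288.89 m.
That is higher than the 287.8 m at C, so the point is upgradient.

upgradient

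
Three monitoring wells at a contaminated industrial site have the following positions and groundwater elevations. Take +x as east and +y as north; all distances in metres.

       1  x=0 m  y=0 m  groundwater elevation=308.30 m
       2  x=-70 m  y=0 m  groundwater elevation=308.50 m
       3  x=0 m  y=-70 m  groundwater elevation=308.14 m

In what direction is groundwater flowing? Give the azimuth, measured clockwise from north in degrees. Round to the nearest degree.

129°

∂h/∂x = (308.50 − 308.30) / (-70 − 0) = -0.002857
∂h/∂y = (308.14 − 308.30) / (-70 − 0) = +0.002286
Flow direction (−∇h) has components (+0.002857 E, -0.002286 N).
Azimuth = atan2(E, N) = atan2(+0.002857, -0.002286) = 128.7° ≈ 129°.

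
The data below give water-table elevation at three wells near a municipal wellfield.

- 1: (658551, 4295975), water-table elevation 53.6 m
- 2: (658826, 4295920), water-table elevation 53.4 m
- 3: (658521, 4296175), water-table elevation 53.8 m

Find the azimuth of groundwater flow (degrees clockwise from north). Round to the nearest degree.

Taking 1 as reference: 2−1 = (275, -55, -0.2); 3−1 = (-30, 200, +0.2).
Solve a·Δx + b·Δy = Δh: det = 275·200 − (-30)·(-55) = 53350.
∂h/∂x = [(-0.2)·200 − (+0.2)·(-55)] / 53350 = -0.0005436
∂h/∂y = [275·(+0.2) − (-30)·(-0.2)] / 53350 = +0.0009185
Flow direction (−∇h) has components (+0.0005436 E, -0.0009185 N).
Azimuth = atan2(E, N) = atan2(+0.0005436, -0.0009185) = 149.4° ≈ 149°.

149°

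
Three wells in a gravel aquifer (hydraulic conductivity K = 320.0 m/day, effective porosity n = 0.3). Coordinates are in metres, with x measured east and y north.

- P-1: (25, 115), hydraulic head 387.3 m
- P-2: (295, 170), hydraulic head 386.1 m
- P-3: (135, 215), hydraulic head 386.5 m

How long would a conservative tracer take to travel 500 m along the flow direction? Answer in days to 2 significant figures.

With h = a·x + b·y + c and P-1 as origin, the differences give:
  270·a + 55·b = -1.2
  110·a + 100·b = -0.8
Eliminate b (×100 and ×55, subtract): 20950·a = -76.00 → a = ∂h/∂x = -0.003628
Back-substitute: b = ∂h/∂y = -0.004010.
|∇h| = √(-0.003628² + -0.004010²) = 0.005408
Seepage velocity v = K·i/n = 320.0 × 0.005408 / 0.3 = 5.769 m/day.
t = 500 / 5.769 = 86.67 days.

87 days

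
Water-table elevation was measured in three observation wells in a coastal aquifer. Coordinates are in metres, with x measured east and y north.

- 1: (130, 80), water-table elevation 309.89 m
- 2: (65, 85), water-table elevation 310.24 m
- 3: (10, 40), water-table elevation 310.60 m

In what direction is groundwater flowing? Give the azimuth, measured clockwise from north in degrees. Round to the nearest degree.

Three-point gradient (reference 1): Δ to 2 = (-65, 5, +0.35), Δ to 3 = (-120, -40, +0.71).
∂h/∂x = -0.005484, ∂h/∂y = -0.001297 (det = 3200).
Flow direction (−∇h) has components (+0.005484 E, +0.001297 N).
Azimuth = atan2(E, N) = atan2(+0.005484, +0.001297) = 76.7° ≈ 077°.

077°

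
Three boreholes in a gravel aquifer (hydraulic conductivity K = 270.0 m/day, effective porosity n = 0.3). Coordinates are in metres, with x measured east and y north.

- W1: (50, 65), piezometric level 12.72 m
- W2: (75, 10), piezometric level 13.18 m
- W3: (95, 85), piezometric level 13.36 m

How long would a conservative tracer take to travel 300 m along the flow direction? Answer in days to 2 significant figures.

Three-point gradient (reference W1): Δ to W2 = (25, -55, +0.46), Δ to W3 = (45, 20, +0.64).
∂h/∂x = +0.01492, ∂h/∂y = -0.001580 (det = 2975).
|∇h| = √(0.01492² + -0.001580²) = 0.015
Seepage velocity v = K·i/n = 270.0 × 0.015 / 0.3 = 13.5 m/day.
t = 300 / 13.5 = 22.22 days.

22 days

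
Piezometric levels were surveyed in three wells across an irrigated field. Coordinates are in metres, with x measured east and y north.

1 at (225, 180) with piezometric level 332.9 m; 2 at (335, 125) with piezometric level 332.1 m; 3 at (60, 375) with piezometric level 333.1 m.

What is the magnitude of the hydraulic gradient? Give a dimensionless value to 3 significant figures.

0.0147

Differences from 1: to 2 (Δx, Δy, Δh) = (110, -55, -0.8); to 3 = (-165, 195, +0.2).
Solve a·Δx + b·Δy = Δh: det = 110·195 − (-165)·(-55) = 12375.
∂h/∂x = [(-0.8)·195 − (+0.2)·(-55)] / 12375 = -0.01172
∂h/∂y = [110·(+0.2) − (-165)·(-0.8)] / 12375 = -0.008889
|∇h| = √(-0.01172² + -0.008889²) = 0.01471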